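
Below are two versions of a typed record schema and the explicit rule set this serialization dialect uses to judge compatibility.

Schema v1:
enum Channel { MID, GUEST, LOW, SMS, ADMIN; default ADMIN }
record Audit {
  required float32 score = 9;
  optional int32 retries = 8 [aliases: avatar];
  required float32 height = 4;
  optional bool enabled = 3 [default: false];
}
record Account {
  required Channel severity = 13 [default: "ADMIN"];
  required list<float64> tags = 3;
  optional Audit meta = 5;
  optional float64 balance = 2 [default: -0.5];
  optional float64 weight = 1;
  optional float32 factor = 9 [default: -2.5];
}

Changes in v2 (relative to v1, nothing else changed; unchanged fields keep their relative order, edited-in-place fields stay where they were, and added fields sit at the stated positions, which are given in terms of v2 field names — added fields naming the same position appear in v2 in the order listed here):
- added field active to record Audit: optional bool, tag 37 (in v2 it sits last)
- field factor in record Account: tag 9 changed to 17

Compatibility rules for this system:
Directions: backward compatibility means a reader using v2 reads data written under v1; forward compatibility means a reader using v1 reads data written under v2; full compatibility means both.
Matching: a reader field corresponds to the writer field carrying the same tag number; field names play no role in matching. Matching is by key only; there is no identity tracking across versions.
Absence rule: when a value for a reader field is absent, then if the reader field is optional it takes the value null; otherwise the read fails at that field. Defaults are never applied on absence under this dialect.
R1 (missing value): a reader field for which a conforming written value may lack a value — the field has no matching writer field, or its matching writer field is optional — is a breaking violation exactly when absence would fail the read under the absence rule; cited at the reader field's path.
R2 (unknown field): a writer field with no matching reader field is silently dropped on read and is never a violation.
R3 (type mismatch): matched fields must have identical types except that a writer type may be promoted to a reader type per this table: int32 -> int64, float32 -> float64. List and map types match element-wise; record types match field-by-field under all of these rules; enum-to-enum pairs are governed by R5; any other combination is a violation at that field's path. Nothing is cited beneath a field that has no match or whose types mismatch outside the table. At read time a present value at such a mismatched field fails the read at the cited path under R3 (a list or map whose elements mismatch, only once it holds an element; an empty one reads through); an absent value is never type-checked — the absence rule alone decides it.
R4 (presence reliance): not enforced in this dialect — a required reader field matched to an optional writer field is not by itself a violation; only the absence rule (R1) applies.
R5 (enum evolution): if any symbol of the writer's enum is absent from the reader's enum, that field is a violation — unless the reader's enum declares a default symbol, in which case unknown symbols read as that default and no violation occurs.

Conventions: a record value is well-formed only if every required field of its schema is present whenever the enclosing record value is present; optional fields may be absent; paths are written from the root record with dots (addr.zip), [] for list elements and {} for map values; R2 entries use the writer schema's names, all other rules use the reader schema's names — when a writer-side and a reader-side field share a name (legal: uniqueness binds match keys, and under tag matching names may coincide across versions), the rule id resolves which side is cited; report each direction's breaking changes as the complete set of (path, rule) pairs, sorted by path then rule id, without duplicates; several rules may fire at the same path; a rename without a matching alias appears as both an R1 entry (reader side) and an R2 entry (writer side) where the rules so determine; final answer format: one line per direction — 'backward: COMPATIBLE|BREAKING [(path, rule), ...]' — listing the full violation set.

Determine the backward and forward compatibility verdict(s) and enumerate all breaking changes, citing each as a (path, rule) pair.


the writer's type comes first in each Account pair
checking backward for Account: reader v2 against writer v1:
  severity: paired with writer severity (Channel -> Channel; writer required)
  tags: paired with writer tags (list<float64> -> list<float64>; writer required)
  meta: paired with writer meta (Audit -> Audit; writer optional)
  balance: paired with writer balance (float64 -> float64; writer optional)
  weight: paired with writer weight (float64 -> float64; writer optional)
  factor: no writer match
  writer field factor has no reader counterpart
  meta.score: paired with writer meta.score (float32 -> float32; writer required)
  meta.retries: paired with writer meta.retries (int32 -> int32; writer optional)
  meta.height: paired with writer meta.height (float32 -> float32; writer required)
  meta.enabled: paired with writer meta.enabled (bool -> bool; writer optional)
  meta.active: no writer match
  => backward: COMPATIBLE
checking forward for Account: reader v1 against writer v2:
  severity: paired with writer severity (Channel -> Channel; writer required)
  tags: paired with writer tags (list<float64> -> list<float64>; writer required)
  meta: paired with writer meta (Audit -> Audit; writer optional)
  balance: paired with writer balance (float64 -> float64; writer optional)
  weight: paired with writer weight (float64 -> float64; writer optional)
  factor: no writer match
  writer field factor has no reader counterpart
  meta.score: paired with writer meta.score (float32 -> float32; writer required)
  meta.retries: paired with writer meta.retries (int32 -> int32; writer optional)
  meta.height: paired with writer meta.height (float32 -> float32; writer required)
  meta.enabled: paired with writer meta.enabled (bool -> bool; writer optional)
  writer field meta.active has no reader counterpart
  => forward: COMPATIBLE

backward: COMPATIBLE []; forward: COMPATIBLE []


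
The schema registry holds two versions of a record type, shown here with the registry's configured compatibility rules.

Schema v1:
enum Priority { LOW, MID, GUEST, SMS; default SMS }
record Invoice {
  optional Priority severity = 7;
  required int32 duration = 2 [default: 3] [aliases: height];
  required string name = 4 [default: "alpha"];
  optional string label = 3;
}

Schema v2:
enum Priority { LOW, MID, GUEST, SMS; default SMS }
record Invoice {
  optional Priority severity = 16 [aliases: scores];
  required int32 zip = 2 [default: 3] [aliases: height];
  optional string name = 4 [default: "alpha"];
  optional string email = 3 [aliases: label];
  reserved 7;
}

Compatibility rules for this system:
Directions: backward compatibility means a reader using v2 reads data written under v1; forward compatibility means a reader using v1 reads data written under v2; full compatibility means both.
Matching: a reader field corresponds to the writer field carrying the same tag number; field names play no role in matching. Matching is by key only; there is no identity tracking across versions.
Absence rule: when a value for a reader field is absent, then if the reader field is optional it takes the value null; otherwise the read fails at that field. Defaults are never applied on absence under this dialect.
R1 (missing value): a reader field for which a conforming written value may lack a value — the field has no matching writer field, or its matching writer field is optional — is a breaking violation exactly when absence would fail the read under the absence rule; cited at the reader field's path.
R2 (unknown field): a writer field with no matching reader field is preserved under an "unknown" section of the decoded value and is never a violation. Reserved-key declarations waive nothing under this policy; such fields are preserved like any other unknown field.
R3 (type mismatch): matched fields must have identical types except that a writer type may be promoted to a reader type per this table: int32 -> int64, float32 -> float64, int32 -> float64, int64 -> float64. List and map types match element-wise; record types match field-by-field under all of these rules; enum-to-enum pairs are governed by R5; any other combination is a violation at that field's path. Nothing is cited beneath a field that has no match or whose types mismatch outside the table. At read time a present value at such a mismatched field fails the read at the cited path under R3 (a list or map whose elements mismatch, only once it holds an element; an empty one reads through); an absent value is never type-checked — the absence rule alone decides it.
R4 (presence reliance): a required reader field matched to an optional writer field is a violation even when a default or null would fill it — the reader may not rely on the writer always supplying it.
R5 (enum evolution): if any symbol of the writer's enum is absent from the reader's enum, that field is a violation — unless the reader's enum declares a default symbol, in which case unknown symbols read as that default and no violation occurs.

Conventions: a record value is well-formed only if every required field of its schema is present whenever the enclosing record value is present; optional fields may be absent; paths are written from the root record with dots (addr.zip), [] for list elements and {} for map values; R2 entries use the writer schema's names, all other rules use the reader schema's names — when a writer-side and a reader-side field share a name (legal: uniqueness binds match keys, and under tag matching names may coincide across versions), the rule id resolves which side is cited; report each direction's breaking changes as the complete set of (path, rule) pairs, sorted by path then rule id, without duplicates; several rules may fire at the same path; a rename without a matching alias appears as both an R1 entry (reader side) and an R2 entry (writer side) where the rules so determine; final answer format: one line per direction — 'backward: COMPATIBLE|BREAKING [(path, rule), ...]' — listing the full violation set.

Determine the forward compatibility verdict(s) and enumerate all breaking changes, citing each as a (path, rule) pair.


each type pair in Invoice: writer, then reader
checking forward for Invoice: reader v1 against writer v2:
  severity: no writer-side match
  int32 -> int32, writer required: duration aligns to zip
  string -> string, writer optional: name aligns to name
  string -> string, writer optional: label aligns to email
  leftover writer field: severity
  breaking: (name, R1)
  breaking: (name, R4)
  => forward: BREAKING (2)
remaining Invoice differences; none change what is asked:
  renamed field label to email in record Invoice (alias label declared on the renamed field) -> no rule fires on it in Invoice's dialect; the asked verdict holds
  renamed field duration to zip in record Invoice -> no rule fires on it in Invoice's dialect; the asked verdict holds
  field severity in record Invoice: tag 7 changed to 16 -> no rule fires on it in Invoice's dialect; the asked verdict holds

forward: BREAKING [(name, R1), (name, R4)]


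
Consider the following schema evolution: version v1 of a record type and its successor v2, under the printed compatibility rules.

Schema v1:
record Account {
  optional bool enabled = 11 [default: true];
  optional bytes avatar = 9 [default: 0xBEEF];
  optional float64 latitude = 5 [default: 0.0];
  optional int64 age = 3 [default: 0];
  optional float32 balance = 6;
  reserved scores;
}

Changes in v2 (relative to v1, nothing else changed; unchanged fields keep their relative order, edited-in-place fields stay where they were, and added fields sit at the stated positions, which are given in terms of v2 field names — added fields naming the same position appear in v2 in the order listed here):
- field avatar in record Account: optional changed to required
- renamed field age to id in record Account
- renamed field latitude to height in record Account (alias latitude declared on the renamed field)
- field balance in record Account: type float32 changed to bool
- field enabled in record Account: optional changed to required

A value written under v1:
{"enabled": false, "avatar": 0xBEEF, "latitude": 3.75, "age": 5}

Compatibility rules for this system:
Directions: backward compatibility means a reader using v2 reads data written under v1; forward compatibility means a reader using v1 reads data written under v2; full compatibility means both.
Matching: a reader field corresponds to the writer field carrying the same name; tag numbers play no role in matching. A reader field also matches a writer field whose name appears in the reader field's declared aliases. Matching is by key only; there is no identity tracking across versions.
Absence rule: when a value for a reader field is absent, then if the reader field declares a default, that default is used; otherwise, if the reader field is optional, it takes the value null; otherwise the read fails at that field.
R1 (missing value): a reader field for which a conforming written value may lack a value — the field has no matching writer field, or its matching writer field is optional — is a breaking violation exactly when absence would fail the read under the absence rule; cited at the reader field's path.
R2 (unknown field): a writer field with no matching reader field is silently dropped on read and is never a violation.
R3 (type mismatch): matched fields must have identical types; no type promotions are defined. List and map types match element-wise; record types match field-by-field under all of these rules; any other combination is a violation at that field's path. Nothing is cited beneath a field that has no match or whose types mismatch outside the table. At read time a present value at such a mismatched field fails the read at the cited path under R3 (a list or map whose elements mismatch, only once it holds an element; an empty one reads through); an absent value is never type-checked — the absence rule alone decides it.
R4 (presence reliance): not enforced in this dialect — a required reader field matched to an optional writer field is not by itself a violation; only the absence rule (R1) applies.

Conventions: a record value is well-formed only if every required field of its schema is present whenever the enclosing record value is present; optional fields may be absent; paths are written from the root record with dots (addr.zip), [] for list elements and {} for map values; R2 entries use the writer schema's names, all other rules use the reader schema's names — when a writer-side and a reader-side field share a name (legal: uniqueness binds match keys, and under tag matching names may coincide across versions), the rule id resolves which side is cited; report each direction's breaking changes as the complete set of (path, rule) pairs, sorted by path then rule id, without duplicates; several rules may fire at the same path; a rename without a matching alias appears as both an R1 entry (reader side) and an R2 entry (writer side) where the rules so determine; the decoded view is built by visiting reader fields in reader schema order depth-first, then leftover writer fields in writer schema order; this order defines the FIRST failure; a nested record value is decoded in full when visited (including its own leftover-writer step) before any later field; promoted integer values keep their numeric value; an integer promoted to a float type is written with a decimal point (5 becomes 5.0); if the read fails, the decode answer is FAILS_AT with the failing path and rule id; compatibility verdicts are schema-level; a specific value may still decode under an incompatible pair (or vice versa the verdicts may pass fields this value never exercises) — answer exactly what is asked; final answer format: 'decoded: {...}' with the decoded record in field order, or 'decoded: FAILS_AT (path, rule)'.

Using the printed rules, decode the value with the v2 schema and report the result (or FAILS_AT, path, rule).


decoded: {"enabled": false, "avatar": 0xBEEF, "height": 3.75, "id": 0, "balance": null}

arrows below run writer -> reader for Account
decode walk for Account under reader schema v2:
  enabled := false
  avatar := 0xBEEF
  height := 3.75 (from writer latitude)
  id := 0 (absent -> default)
  balance := null (absent, optional -> null)
  writer age: unknown -> dropped
  => decoded: {"enabled": false, "avatar": 0xBEEF, "height": 3.75, "id": 0, "balance": null}
remaining Account differences; none change what is asked:
  field avatar in record Account: optional changed to required -> no rule fires on it and the decoded Account view is identical with or without it
  field balance in record Account: type float32 changed to bool -> matters for Account compatibility verdicts, not for this value's decode
  field enabled in record Account: optional changed to required -> no rule fires on it and the decoded Account view is identical with or without it


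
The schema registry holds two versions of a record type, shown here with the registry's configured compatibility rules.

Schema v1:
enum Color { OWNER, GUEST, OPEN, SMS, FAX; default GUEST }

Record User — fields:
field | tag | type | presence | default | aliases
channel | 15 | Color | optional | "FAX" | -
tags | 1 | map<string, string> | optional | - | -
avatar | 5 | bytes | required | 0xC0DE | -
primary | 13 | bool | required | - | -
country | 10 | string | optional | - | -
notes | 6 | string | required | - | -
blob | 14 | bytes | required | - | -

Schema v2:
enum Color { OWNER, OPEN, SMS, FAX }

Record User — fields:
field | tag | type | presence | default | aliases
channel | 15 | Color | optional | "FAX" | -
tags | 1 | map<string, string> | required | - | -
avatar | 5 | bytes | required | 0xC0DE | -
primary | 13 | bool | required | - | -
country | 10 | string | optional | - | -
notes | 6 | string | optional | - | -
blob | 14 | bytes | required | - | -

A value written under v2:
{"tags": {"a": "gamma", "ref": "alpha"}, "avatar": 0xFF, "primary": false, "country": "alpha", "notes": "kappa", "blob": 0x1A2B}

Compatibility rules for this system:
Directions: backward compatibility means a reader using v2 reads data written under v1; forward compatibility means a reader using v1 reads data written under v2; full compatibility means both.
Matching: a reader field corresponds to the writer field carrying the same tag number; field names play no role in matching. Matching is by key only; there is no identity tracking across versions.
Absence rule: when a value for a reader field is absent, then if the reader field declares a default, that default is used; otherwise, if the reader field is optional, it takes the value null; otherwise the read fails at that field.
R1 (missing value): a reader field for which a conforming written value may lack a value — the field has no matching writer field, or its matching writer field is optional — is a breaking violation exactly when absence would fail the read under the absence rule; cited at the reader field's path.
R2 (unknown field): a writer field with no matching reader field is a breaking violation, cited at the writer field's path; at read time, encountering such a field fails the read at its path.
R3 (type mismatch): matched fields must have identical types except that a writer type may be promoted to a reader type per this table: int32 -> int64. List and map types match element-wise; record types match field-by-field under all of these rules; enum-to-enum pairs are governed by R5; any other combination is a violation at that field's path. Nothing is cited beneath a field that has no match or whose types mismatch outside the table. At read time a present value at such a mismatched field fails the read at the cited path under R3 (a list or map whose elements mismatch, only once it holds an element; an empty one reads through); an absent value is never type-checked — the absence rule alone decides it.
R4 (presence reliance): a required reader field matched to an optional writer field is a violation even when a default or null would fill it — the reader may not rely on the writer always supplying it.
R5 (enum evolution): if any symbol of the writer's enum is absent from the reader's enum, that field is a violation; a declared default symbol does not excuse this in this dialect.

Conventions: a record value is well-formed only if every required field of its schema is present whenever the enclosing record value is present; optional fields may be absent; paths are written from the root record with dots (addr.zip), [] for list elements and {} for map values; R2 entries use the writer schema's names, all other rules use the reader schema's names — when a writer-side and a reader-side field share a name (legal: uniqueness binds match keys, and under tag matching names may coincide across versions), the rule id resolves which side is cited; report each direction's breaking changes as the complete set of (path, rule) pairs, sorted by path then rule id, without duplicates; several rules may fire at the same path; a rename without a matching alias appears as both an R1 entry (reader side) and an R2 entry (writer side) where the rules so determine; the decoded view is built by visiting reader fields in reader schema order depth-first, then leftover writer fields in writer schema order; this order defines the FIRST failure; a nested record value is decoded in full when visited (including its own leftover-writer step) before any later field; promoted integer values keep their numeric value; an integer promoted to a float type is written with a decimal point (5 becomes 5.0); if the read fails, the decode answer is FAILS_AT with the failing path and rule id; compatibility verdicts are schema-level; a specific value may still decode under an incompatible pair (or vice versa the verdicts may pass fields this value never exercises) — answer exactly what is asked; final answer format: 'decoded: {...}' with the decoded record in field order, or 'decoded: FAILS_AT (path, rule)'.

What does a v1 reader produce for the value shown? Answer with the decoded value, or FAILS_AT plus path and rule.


decoded: {"channel": "FAX", "tags": {"a": "gamma", "ref": "alpha"}, "avatar": 0xFF, "primary": false, "country": "alpha", "notes": "kappa", "blob": 0x1A2B}

arrows below run writer -> reader for User
decode walk for User under reader schema v1:
  channel := "FAX" (absent -> default)
  tags := {"a": "gamma", "ref": "alpha"}
  avatar := 0xFF
  primary := false
  country := "alpha"
  notes := "kappa"
  blob := 0x1A2B
  => decoded: {"channel": "FAX", "tags": {"a": "gamma", "ref": "alpha"}, "avatar": 0xFF, "primary": false, "country": "alpha", "notes": "kappa", "blob": 0x1A2B}
the other User changes do not affect what is asked:
  field notes in record User: required changed to optional -> changes User's schema-level verdicts only — the decode of this value is the same
  field tags in record User: optional changed to required -> changes User's schema-level verdicts only — the decode of this value is the same
  enum Color (field channel in record User): symbol GUEST removed (it was the default; the default is cleared) -> changes User's schema-level verdicts only — the decode of this value is the same


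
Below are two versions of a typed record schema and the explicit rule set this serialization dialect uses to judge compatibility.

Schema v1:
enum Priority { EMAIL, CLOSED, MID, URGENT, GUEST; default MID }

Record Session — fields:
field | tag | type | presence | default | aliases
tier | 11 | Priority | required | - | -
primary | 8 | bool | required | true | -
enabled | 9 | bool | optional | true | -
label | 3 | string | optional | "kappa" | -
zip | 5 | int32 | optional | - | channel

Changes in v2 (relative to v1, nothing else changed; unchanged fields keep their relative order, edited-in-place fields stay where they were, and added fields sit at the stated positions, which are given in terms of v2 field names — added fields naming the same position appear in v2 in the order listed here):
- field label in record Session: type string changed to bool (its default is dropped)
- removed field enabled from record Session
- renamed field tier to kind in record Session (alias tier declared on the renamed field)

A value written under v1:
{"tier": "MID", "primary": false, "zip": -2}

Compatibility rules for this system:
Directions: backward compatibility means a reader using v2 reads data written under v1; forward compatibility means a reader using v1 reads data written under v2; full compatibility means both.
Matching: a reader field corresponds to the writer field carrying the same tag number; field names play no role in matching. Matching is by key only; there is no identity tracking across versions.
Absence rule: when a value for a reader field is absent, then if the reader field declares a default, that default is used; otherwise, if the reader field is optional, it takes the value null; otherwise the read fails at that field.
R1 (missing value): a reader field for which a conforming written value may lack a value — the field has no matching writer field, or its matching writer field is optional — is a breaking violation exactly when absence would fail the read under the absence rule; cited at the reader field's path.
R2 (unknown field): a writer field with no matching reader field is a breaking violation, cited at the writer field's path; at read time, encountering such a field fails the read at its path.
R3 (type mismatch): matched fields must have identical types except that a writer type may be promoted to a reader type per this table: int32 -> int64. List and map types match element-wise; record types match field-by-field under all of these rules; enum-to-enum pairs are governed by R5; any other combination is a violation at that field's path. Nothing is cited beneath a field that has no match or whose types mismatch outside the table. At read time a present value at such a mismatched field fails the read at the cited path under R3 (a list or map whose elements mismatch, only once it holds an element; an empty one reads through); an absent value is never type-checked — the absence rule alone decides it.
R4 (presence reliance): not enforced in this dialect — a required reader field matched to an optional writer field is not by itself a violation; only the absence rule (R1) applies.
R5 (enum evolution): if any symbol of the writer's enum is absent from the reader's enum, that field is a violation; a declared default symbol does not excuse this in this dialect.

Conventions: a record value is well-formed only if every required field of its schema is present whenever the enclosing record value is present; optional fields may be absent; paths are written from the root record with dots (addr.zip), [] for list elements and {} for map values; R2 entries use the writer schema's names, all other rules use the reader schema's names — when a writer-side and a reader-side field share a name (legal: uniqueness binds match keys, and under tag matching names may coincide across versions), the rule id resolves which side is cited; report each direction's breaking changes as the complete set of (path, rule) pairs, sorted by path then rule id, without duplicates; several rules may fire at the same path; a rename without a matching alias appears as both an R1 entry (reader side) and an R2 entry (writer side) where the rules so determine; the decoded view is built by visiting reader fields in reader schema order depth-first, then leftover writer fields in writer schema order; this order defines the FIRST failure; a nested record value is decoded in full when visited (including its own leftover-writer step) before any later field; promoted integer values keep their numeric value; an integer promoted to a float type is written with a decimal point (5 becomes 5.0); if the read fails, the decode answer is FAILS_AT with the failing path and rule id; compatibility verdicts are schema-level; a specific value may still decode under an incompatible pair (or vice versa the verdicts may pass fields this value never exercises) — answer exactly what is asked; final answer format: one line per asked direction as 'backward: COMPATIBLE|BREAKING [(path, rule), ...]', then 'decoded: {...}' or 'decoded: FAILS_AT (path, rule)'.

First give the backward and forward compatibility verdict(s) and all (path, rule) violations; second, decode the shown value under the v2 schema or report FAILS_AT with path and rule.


backward: BREAKING [(enabled, R2), (label, R3)]; forward: BREAKING [(label, R3)]; decoded: {"kind": "MID", "primary": false, "label": null, "zip": -2}

each type pair in Session: writer, then reader
backward pass over Session, reader schema v2, writer schema v1:
  writer required, Priority -> Priority: reader kind maps from writer tier
  writer required, bool -> bool: reader primary maps from writer primary
  writer optional, string -> bool: reader label maps from writer label
  writer optional, int32 -> int32: reader zip maps from writer zip
  writer enabled: unknown to reader
  rule R2 violated at enabled
  rule R3 violated at label
  => backward verdict for Session: BREAKING, 2 violation(s)
forward pass over Session, reader schema v1, writer schema v2:
  writer required, Priority -> Priority: reader tier maps from writer kind
  writer required, bool -> bool: reader primary maps from writer primary
  no writer field matches reader enabled
  writer optional, bool -> string: reader label maps from writer label
  writer optional, int32 -> int32: reader zip maps from writer zip
  rule R3 violated at label
  => forward verdict for Session: BREAKING, 1 violation(s)
decode walk for Session under reader schema v2:
  kind := "MID" (from writer tier)
  primary := false
  label := null (missing; optional => null)
  zip := -2
  => decoded: {"kind": "MID", "primary": false, "label": null, "zip": -2}


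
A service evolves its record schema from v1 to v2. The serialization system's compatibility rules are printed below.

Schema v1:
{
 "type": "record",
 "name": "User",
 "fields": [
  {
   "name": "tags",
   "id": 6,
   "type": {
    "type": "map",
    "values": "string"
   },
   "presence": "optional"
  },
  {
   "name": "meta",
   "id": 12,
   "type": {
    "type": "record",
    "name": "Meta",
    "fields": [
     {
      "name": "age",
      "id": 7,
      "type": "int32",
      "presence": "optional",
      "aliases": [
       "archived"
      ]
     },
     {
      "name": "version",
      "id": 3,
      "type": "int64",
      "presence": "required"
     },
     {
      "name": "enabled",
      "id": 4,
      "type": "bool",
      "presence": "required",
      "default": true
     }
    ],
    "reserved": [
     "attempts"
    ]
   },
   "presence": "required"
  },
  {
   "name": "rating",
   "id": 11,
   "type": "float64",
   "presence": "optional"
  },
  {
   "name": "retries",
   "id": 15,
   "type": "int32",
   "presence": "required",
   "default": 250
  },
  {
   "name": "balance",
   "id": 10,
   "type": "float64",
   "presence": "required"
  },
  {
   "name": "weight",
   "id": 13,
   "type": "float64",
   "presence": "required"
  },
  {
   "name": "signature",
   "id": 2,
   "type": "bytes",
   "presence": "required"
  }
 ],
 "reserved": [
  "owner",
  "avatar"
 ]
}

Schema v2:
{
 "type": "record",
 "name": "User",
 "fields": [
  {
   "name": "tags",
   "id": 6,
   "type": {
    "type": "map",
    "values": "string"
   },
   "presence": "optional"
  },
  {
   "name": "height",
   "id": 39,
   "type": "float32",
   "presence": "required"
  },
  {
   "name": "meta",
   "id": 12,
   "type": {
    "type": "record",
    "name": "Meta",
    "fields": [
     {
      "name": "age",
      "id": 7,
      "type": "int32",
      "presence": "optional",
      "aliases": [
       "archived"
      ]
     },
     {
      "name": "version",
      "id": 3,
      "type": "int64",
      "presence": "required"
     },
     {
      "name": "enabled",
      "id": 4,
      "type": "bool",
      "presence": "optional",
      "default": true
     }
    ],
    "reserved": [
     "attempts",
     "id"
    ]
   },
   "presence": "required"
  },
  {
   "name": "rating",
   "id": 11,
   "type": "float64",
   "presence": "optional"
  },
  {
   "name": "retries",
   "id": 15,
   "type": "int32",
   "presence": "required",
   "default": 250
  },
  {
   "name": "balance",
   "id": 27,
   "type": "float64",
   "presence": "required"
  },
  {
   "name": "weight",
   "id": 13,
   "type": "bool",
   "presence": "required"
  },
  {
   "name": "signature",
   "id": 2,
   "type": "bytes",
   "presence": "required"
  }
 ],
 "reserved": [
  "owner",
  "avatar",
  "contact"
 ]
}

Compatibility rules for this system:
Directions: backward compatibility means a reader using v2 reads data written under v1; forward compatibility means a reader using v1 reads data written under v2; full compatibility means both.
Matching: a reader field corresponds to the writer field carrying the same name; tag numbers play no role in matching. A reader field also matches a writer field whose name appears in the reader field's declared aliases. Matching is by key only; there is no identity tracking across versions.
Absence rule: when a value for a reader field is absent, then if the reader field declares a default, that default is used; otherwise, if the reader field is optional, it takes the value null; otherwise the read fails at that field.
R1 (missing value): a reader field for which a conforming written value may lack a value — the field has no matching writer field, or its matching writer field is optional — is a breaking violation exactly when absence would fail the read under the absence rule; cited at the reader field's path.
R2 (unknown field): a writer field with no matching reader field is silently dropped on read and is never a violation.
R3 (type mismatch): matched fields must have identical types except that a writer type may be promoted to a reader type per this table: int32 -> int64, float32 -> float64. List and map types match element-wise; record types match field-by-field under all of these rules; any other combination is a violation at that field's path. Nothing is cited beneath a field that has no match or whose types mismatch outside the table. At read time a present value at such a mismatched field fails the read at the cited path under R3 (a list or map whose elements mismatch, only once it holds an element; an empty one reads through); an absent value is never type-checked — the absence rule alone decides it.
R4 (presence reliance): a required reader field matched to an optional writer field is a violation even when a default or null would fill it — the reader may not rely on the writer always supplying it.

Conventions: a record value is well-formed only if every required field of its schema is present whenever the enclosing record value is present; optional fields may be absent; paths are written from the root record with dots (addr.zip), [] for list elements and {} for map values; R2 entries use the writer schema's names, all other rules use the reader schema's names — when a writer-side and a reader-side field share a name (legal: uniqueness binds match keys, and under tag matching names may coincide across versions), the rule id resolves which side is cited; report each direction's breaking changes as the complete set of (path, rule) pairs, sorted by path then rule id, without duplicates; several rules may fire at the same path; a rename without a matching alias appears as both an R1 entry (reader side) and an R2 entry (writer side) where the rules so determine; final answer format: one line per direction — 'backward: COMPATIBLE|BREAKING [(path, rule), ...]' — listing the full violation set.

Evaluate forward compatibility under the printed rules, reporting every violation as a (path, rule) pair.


in User below, arrows point writer -> reader
checking forward for User: reader v1 against writer v2:
  tags: map<string, string> -> map<string, string>, writer optional; from tags
  meta: Meta -> Meta, writer required; from meta
  rating: float64 -> float64, writer optional; from rating
  retries: int32 -> int32, writer required; from retries
  balance: float64 -> float64, writer required; from balance
  weight: bool -> float64, writer required; from weight
  signature: bytes -> bytes, writer required; from signature
  writer field height has no reader counterpart
  meta.age: int32 -> int32, writer optional; from meta.age
  meta.version: int64 -> int64, writer required; from meta.version
  meta.enabled: bool -> bool, writer optional; from meta.enabled
  R4 fires at meta.enabled
  R3 fires at weight
  => 2 violation(s): forward is BREAKING for User
diffs on User not affecting the asked answer:
  field balance in record User: tag 10 changed to 27 -> no rule fires on it in User's dialect; the asked verdict holds
  added field height to record User: required float32, tag 39 (in v2 it sits immediately before meta) -> matters only for User's backward compatibility — outside the asked direction

forward: BREAKING [(meta.enabled, R4), (weight, R3)]


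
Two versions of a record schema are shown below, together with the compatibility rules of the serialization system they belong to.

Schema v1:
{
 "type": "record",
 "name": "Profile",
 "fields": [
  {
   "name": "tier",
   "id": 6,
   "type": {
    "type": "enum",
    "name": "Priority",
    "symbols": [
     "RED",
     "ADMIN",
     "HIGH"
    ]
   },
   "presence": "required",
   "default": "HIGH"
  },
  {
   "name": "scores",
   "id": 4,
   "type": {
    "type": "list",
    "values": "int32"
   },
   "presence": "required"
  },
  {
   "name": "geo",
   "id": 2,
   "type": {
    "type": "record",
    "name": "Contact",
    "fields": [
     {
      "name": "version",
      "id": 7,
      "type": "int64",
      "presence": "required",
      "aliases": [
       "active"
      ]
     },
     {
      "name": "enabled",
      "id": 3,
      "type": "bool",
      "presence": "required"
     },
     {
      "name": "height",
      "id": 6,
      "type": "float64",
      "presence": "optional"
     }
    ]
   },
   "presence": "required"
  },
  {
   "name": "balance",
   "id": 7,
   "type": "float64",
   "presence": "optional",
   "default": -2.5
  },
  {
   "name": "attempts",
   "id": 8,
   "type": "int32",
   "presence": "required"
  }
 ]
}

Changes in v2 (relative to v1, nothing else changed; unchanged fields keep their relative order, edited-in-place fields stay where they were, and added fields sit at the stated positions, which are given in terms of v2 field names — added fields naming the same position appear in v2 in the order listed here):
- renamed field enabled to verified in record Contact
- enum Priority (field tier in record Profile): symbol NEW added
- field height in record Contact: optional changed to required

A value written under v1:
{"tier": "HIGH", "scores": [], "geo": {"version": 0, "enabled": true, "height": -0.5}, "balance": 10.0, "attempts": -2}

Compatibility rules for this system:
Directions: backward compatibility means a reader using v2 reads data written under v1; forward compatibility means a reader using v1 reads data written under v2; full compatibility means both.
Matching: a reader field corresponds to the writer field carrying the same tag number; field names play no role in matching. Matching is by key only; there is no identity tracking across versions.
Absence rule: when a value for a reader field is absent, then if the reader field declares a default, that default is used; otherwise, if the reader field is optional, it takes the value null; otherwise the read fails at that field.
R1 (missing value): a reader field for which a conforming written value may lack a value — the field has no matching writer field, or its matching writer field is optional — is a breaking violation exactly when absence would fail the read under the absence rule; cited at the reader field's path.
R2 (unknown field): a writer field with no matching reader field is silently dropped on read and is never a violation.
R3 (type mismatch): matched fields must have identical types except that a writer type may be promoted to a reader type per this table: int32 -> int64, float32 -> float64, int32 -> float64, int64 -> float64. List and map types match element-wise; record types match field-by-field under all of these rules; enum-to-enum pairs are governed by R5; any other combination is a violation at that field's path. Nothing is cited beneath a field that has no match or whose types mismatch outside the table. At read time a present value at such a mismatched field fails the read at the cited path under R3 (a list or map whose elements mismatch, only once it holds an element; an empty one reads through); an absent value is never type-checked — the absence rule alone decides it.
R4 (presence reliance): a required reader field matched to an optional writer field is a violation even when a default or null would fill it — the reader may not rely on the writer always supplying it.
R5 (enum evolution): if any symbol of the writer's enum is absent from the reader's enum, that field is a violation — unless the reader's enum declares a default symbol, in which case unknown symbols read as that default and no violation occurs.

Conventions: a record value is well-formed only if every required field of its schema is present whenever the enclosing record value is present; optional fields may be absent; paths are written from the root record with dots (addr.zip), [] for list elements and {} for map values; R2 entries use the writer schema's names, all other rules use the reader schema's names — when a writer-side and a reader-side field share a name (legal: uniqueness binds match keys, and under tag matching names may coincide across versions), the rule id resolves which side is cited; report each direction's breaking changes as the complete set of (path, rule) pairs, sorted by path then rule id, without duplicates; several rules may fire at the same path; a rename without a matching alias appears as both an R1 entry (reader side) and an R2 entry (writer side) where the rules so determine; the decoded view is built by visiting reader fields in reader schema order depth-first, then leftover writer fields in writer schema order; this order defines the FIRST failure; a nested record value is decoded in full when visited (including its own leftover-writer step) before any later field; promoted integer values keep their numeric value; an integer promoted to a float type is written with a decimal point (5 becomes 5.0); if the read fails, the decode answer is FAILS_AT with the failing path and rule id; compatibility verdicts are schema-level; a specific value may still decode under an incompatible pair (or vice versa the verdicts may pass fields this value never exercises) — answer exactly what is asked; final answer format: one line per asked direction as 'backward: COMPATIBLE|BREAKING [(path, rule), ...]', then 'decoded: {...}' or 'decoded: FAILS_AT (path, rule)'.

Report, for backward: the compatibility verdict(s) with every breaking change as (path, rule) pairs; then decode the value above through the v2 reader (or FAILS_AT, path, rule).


backward: BREAKING [(geo.height, R1), (geo.height, R4)]; decoded: {"tier": "HIGH", "scores": [], "geo": {"version": 0, "verified": true, "height": -0.5}, "balance": 10.0, "attempts": -2}

the writer's type comes first in each Profile pair
backward pass over Profile, reader schema v2, writer schema v1:
  writer required, Priority -> Priority: reader tier maps from writer tier
  writer required, list<int32> -> list<int32>: reader scores maps from writer scores
  writer required, Contact -> Contact: reader geo maps from writer geo
  writer optional, float64 -> float64: reader balance maps from writer balance
  writer required, int32 -> int32: reader attempts maps from writer attempts
  writer required, int64 -> int64: reader geo.version maps from writer geo.version
  writer required, bool -> bool: reader geo.verified maps from writer geo.enabled
  writer optional, float64 -> float64: reader geo.height maps from writer geo.height
  violation R1 at geo.height
  violation R4 at geo.height
  => backward: BREAKING (2)
decode walk for Profile under reader schema v2:
  tier := "HIGH"
  scores := []
  geo.version := 0
  geo.verified := true (from writer enabled)
  geo.height := -0.5
  balance := 10.0
  attempts := -2
  => decoded: {"tier": "HIGH", "scores": [], "geo": {"version": 0, "verified": true, "height": -0.5}, "balance": 10.0, "attempts": -2}
diffs on Profile not affecting the asked answer:
  enum Priority (field tier in record Profile): symbol NEW added -> fires only in the forward direction of Profile, which is not asked here
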